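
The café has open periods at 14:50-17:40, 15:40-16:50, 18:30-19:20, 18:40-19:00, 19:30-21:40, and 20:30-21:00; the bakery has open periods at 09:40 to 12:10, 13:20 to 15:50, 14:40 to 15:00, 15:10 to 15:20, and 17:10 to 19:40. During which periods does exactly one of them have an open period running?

A, merged: 14:50-17:40, 18:30-19:20, 19:30-21:40.
B, merged: 09:40-12:10, 13:20-15:50, 17:10-19:40.
Only in the first: 15:50-17:10, 19:40-21:40.
Only in the second: 09:40-12:10, 13:20-14:50, 17:40-18:30, 19:20-19:30.
Together these are the periods covered by exactly one.

09:40-12:10, 13:20-14:50, 15:50-17:10, 17:40-18:30, 19:20-19:30, 19:40-21:40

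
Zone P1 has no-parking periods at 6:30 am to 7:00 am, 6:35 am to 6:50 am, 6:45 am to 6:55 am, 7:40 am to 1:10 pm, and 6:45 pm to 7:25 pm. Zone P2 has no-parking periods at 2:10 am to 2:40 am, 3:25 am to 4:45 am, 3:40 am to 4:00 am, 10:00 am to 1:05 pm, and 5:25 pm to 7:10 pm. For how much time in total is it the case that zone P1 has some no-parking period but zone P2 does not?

3 h 10 min

A, merged: 6:30 am–7:00 am, 7:40 am–1:10 pm, 6:45 pm–7:25 pm.
B, merged: 2:10 am–2:40 am, 3:25 am–4:45 am, 10:00 am–1:05 pm, 5:25 pm–7:10 pm.
A \ B = 6:30 am–7:00 am, 7:40 am–10:00 am, 1:05 pm–1:10 pm, 7:10 pm–7:25 pm.
Total: 30 min + 2 h 20 min + 5 min + 15 min = 3 h 10 min.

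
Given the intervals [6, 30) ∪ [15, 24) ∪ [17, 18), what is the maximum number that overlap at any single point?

3

Sweep endpoints in order; track running count of active intervals.
Peak of 3 reached at 17.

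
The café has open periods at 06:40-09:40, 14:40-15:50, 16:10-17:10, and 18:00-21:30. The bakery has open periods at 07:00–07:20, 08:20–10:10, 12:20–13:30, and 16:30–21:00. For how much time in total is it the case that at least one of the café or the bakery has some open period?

11 h 10 min

A ∪ B = 06:40-10:10, 12:20-13:30, 14:40-15:50, 16:10-21:30.
Total: 3 h 30 min + 1 h 10 min + 1 h 10 min + 5 h 20 min = 11 h 10 min.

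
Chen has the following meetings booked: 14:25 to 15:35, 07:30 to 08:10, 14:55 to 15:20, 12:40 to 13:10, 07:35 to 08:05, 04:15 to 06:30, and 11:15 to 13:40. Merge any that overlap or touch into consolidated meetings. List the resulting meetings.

Sort by start: 04:15–06:30, 07:30–08:10, 07:35–08:05, 11:15–13:40, 12:40–13:10, 14:25–15:35, 14:55–15:20.
07:30–08:10 is disjoint → start new block.
07:35–08:05 overlaps/touches 07:30–08:10 → extend to 07:30–08:10.
11:15–13:40 is disjoint → start new block.
12:40–13:10 overlaps/touches 11:15–13:40 → extend to 11:15–13:40.
14:25–15:35 is disjoint → start new block.
14:55–15:20 overlaps/touches 14:25–15:35 → extend to 14:25–15:35.

04:15–06:30, 07:30–08:10, 11:15–13:40, 14:25–15:35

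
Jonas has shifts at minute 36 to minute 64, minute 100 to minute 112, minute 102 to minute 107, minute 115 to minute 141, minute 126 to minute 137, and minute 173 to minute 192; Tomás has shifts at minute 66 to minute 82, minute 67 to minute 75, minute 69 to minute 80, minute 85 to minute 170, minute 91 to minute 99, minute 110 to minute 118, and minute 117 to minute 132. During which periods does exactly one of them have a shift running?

First set merges to minute 36 to minute 64, minute 100 to minute 112, minute 115 to minute 141, minute 173 to minute 192.
Second set merges to minute 66 to minute 82, minute 85 to minute 170.
A \ B = minute 36 to minute 64, minute 173 to minute 192.
B \ A = minute 66 to minute 82, minute 85 to minute 100, minute 112 to minute 115, minute 141 to minute 170.
Union of the two gives the symmetric difference.

minute 36 to minute 64, minute 66 to minute 82, minute 85 to minute 100, minute 112 to minute 115, minute 141 to minute 170, minute 173 to minute 192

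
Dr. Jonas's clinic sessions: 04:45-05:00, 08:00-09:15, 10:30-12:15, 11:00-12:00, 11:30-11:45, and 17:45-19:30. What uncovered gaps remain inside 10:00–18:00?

Covered (merged): 04:45–05:00, 08:00–09:15, 10:30–12:15, 17:45–19:30.
Uncovered inside 10:00–18:00: 10:00–10:30, 12:15–17:45.

10:00–10:30, 12:15–17:45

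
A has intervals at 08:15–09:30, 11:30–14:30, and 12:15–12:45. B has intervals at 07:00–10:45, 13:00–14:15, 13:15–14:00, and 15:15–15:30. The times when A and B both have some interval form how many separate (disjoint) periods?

Merge the first list: 08:15–09:30, 11:30–14:30.
Merge the second list: 07:00–10:45, 13:00–14:15, 15:15–15:30.
A ∩ B = 08:15–09:30, 13:00–14:15.
That is 2 disjoint pieces.

2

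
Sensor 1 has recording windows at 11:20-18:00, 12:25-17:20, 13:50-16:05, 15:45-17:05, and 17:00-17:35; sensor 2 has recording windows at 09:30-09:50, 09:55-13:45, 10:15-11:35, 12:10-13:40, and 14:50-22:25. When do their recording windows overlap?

First set merges to 11:20–18:00.
Second set merges to 09:30–09:50, 09:55–13:45, 14:50–22:25.
11:20–18:00 overlaps B on 11:20–13:45, 14:50–18:00.

11:20–13:45, 14:50–18:00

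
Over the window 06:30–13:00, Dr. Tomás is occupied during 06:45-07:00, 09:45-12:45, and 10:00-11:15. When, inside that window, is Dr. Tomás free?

Covered (merged): 06:45–07:00, 09:45–12:45.
Uncovered inside 06:30–13:00: 06:30–06:45, 07:00–09:45, 12:45–13:00.

06:30–06:45, 07:00–09:45, 12:45–13:00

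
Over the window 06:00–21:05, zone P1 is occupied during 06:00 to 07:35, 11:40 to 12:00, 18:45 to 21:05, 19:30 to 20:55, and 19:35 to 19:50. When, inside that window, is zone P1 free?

07:35–11:40, 12:00–18:45

After merging, the occupied span is 06:00–07:35, 11:40–12:00, 18:45–21:05.
Uncovered inside 06:00–21:05: 07:35–11:40, 12:00–18:45.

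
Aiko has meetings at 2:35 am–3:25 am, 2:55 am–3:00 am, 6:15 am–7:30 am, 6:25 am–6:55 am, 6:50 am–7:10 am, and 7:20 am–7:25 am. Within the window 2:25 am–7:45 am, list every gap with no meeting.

2:25 am–2:35 am, 3:25 am–6:15 am, 7:30 am–7:45 am

The merged coverage is 2:35 am–3:25 am, 6:15 am–7:30 am.
Gaps within 2:25 am–7:45 am: 2:25 am–2:35 am, 3:25 am–6:15 am, 7:30 am–7:45 am.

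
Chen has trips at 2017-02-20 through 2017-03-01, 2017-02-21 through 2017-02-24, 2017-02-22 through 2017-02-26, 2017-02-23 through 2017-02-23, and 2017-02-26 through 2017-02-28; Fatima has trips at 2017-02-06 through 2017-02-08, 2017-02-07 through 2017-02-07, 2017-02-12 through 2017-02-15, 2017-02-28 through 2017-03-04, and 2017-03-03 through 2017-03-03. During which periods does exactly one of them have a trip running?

Merge the first list: 2017-02-20 through 2017-03-01.
Merge the second list: 2017-02-06 through 2017-02-08, 2017-02-12 through 2017-02-15, 2017-02-28 through 2017-03-04.
Only in the first: 2017-02-20 through 2017-02-27.
Only in the second: 2017-02-06 through 2017-02-08, 2017-02-12 through 2017-02-15, 2017-03-02 through 2017-03-04.
Together these are the periods covered by exactly one.

2017-02-06 through 2017-02-08, 2017-02-12 through 2017-02-15, 2017-02-20 through 2017-02-27, 2017-03-02 through 2017-03-04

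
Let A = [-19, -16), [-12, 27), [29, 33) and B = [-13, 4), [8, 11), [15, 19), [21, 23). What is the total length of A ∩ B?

A ∩ B = [-12, 4), [8, 11), [15, 19), [21, 23).
Total: 16 + 3 + 4 + 2 = 25.

25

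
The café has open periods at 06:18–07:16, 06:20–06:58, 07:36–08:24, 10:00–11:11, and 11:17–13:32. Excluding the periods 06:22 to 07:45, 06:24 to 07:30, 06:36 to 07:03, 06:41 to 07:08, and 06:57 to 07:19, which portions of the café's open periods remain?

Merge the first list: 06:18-07:16, 07:36-08:24, 10:00-11:11, 11:17-13:32.
Merge the second list: 06:22-07:45.
06:18-07:16 with B removed leaves 06:18-06:22.
07:36-08:24 with B removed leaves 07:45-08:24.
10:00-11:11 is untouched.
11:17-13:32 is untouched.

06:18-06:22, 07:45-08:24, 10:00-11:11, 11:17-13:32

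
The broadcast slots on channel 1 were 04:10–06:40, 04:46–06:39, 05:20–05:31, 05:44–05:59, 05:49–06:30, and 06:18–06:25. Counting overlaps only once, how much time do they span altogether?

2 h 30 min

Merged: 04:10–06:40.
Length: 2 h 30 min.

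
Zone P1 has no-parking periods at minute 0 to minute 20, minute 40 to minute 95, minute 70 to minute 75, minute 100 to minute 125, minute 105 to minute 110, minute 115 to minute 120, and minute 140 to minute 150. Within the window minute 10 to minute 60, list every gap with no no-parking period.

Covered (merged): minute 0 to minute 20, minute 40 to minute 95, minute 100 to minute 125, minute 140 to minute 150.
Uncovered inside minute 10 to minute 60: minute 20 to minute 40.

minute 20 to minute 40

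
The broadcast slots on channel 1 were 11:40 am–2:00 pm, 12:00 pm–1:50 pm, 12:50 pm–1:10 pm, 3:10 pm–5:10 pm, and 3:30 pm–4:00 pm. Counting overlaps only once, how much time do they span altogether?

4 h 20 min

Merged: 11:40 am–2:00 pm, 3:10 pm–5:10 pm.
Lengths: 2 h 20 min + 2 h = 4 h 20 min.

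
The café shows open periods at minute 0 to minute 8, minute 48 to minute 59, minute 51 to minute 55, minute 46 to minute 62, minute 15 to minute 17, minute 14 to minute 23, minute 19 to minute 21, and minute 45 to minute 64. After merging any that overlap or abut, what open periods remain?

minute 0 to minute 8, minute 14 to minute 23, minute 45 to minute 64

Sort by start: minute 0 to minute 8, minute 14 to minute 23, minute 15 to minute 17, minute 19 to minute 21, minute 45 to minute 64, minute 46 to minute 62, minute 48 to minute 59, minute 51 to minute 55.
minute 14 to minute 23 is disjoint → start new block.
minute 15 to minute 17 overlaps/touches minute 14 to minute 23 → extend to minute 14 to minute 23.
minute 19 to minute 21 overlaps/touches minute 14 to minute 23 → extend to minute 14 to minute 23.
minute 45 to minute 64 is disjoint → start new block.
minute 46 to minute 62 overlaps/touches minute 45 to minute 64 → extend to minute 45 to minute 64.
minute 48 to minute 59 overlaps/touches minute 45 to minute 64 → extend to minute 45 to minute 64.
minute 51 to minute 55 overlaps/touches minute 45 to minute 64 → extend to minute 45 to minute 64.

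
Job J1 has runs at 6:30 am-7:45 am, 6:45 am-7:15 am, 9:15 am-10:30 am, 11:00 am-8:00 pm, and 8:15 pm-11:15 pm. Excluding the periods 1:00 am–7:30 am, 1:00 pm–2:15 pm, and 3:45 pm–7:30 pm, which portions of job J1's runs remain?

A, merged: 6:30 am–7:45 am, 9:15 am–10:30 am, 11:00 am–8:00 pm, 8:15 pm–11:15 pm.
6:30 am–7:45 am \ B = 7:30 am–7:45 am.
9:15 am–10:30 am: nothing removed.
11:00 am–8:00 pm \ B = 11:00 am–1:00 pm, 2:15 pm–3:45 pm, 7:30 pm–8:00 pm.
8:15 pm–11:15 pm: nothing removed.

7:30 am–7:45 am, 9:15 am–10:30 am, 11:00 am–1:00 pm, 2:15 pm–3:45 pm, 7:30 pm–8:00 pm, 8:15 pm–11:15 pm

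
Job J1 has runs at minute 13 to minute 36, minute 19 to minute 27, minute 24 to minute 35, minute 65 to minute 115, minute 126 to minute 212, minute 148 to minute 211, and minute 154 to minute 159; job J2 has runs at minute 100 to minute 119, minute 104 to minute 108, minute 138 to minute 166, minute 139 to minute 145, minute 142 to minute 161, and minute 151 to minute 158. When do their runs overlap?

First set merges to minute 13 to minute 36, minute 65 to minute 115, minute 126 to minute 212.
Second set merges to minute 100 to minute 119, minute 138 to minute 166.
minute 13 to minute 36 meets no B interval.
minute 65 to minute 115 ∩ B → minute 100 to minute 115.
minute 126 to minute 212 ∩ B → minute 138 to minute 166.

minute 100 to minute 115, minute 138 to minute 166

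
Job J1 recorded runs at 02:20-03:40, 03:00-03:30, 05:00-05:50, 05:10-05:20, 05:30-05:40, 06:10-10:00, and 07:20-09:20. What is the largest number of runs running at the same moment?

At 03:00, 2 of the intervals are simultaneously active.
No point has more.

2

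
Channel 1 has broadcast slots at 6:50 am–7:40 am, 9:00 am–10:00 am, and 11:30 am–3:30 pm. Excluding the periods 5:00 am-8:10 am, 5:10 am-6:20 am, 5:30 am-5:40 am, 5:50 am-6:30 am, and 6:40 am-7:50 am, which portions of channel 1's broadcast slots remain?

Merge the second list: 5:00 am–8:10 am.
6:50 am–7:40 am lies entirely inside B → drops out.
9:00 am–10:00 am is untouched.
11:30 am–3:30 pm is untouched.

9:00 am–10:00 am, 11:30 am–3:30 pm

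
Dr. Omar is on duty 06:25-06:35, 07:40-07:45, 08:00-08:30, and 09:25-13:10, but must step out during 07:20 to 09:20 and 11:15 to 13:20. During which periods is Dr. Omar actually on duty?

06:25–06:35, 09:25–11:15

06:25–06:35: no B overlap → unchanged.
07:40–07:45: fully covered by B → removed.
08:00–08:30: fully covered by B → removed.
09:25–13:10 minus B → 09:25–11:15.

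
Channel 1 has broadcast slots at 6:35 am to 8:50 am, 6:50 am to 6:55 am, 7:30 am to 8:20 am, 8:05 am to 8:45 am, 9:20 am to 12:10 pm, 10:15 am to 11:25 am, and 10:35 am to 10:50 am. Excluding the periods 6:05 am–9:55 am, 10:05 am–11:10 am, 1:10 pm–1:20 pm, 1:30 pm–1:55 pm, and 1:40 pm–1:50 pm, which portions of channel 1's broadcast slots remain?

9:55 am-10:05 am, 11:10 am-12:10 pm

A, merged: 6:35 am-8:50 am, 9:20 am-12:10 pm.
B, merged: 6:05 am-9:55 am, 10:05 am-11:10 am, 1:10 pm-1:20 pm, 1:30 pm-1:55 pm.
6:35 am-8:50 am: entirely removed.
9:20 am-12:10 pm \ B = 9:55 am-10:05 am, 11:10 am-12:10 pm.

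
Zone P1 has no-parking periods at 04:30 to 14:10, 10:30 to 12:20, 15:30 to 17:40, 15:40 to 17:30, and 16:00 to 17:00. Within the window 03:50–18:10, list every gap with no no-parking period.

After merging, the occupied span is 04:30–14:10, 15:30–17:40.
Uncovered inside 03:50–18:10: 03:50–04:30, 14:10–15:30, 17:40–18:10.

03:50–04:30, 14:10–15:30, 17:40–18:10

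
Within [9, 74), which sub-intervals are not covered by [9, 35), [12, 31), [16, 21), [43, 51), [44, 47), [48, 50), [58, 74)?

Covered (merged): [9, 35), [43, 51), [58, 74).
Gaps within [9, 74): [35, 43), [51, 58).

[35, 43) ∪ [51, 58)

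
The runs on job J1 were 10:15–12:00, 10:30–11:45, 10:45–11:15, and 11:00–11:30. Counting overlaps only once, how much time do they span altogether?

Merged: 10:15–12:00.
Length: 1 h 45 min.

1 h 45 min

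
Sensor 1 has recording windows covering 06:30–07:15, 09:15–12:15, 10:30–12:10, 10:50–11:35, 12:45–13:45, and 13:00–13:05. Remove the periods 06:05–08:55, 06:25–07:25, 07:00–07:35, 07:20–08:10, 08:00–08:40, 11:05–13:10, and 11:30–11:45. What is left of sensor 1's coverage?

09:15–11:05, 13:10–13:45

Merge the first list: 06:30–07:15, 09:15–12:15, 12:45–13:45.
Merge the second list: 06:05–08:55, 11:05–13:10.
06:30–07:15: entirely removed.
09:15–12:15 \ B = 09:15–11:05.
12:45–13:45 \ B = 13:10–13:45.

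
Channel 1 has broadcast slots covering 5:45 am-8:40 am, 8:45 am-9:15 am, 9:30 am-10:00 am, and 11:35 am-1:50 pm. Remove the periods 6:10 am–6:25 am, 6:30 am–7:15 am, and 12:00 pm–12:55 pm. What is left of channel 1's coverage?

5:45 am–8:40 am with B removed leaves 5:45 am–6:10 am, 6:25 am–6:30 am, 7:15 am–8:40 am.
8:45 am–9:15 am is untouched.
9:30 am–10:00 am is untouched.
11:35 am–1:50 pm with B removed leaves 11:35 am–12:00 pm, 12:55 pm–1:50 pm.

5:45 am–6:10 am, 6:25 am–6:30 am, 7:15 am–8:40 am, 8:45 am–9:15 am, 9:30 am–10:00 am, 11:35 am–12:00 pm, 12:55 pm–1:50 pm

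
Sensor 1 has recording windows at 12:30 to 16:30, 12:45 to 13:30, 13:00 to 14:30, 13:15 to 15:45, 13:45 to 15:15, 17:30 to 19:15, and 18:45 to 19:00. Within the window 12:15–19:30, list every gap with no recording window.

After merging, the occupied span is 12:30–16:30, 17:30–19:15.
Complement within 12:15–19:30: 12:15–12:30, 16:30–17:30, 19:15–19:30.

12:15–12:30, 16:30–17:30, 19:15–19:30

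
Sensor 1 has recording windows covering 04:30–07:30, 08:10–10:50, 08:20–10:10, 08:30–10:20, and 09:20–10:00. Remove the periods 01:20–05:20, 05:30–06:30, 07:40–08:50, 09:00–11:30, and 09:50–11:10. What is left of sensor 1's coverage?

Merge the first list: 04:30–07:30, 08:10–10:50.
Merge the second list: 01:20–05:20, 05:30–06:30, 07:40–08:50, 09:00–11:30.
04:30–07:30 \ B = 05:20–05:30, 06:30–07:30.
08:10–10:50 \ B = 08:50–09:00.

05:20–05:30, 06:30–07:30, 08:50–09:00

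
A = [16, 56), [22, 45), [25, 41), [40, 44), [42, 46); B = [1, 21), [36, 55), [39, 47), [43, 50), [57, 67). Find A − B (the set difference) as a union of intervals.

First set merges to [16, 56).
Second set merges to [1, 21), [36, 55), [57, 67).
[16, 56) minus B → [21, 36), [55, 56).

[21, 36) ∪ [55, 56)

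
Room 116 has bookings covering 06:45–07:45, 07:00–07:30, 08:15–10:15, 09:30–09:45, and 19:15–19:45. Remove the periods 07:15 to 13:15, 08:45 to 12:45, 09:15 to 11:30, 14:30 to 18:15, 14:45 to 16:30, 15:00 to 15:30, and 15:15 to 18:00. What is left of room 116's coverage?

06:45–07:15, 19:15–19:45

Merge the first list: 06:45–07:45, 08:15–10:15, 19:15–19:45.
Merge the second list: 07:15–13:15, 14:30–18:15.
06:45–07:45 minus B → 06:45–07:15.
08:15–10:15: fully covered by B → removed.
19:15–19:45: no B overlap → unchanged.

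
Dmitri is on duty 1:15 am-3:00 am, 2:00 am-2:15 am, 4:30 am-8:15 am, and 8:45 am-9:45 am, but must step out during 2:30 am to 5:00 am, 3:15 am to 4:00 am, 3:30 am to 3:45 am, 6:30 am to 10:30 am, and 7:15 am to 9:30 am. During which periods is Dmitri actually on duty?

1:15 am-2:30 am, 5:00 am-6:30 am

A, merged: 1:15 am-3:00 am, 4:30 am-8:15 am, 8:45 am-9:45 am.
B, merged: 2:30 am-5:00 am, 6:30 am-10:30 am.
1:15 am-3:00 am with B removed leaves 1:15 am-2:30 am.
4:30 am-8:15 am with B removed leaves 5:00 am-6:30 am.
8:45 am-9:45 am lies entirely inside B → drops out.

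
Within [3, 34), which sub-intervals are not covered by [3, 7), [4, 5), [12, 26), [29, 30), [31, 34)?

The merged coverage is [3, 7), [12, 26), [29, 30), [31, 34).
Complement within [3, 34): [7, 12), [26, 29), [30, 31).

[7, 12) ∪ [26, 29) ∪ [30, 31)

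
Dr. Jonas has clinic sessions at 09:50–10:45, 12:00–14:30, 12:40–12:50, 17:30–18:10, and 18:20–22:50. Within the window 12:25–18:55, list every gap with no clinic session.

14:30-17:30, 18:10-18:20

Covered (merged): 09:50-10:45, 12:00-14:30, 17:30-18:10, 18:20-22:50.
Complement within 12:25-18:55: 14:30-17:30, 18:10-18:20.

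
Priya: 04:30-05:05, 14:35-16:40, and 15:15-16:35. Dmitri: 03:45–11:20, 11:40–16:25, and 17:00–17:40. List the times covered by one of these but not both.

A, merged: 04:30–05:05, 14:35–16:40.
A but not B: 16:25–16:40.
B but not A: 03:45–04:30, 05:05–11:20, 11:40–14:35, 17:00–17:40.
Combining gives A △ B.

03:45–04:30, 05:05–11:20, 11:40–14:35, 16:25–16:40, 17:00–17:40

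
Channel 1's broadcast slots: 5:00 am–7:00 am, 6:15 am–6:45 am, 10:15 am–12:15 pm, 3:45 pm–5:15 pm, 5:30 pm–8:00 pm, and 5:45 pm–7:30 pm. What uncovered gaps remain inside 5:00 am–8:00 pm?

7:00 am–10:15 am, 12:15 pm–3:45 pm, 5:15 pm–5:30 pm

After merging, the occupied span is 5:00 am–7:00 am, 10:15 am–12:15 pm, 3:45 pm–5:15 pm, 5:30 pm–8:00 pm.
Uncovered inside 5:00 am–8:00 pm: 7:00 am–10:15 am, 12:15 pm–3:45 pm, 5:15 pm–5:30 pm.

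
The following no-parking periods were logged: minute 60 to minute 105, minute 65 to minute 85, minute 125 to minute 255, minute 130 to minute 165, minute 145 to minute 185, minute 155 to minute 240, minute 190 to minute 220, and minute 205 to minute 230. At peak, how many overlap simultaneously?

At minute 155, 4 of the intervals are simultaneously active.
No point has more.

4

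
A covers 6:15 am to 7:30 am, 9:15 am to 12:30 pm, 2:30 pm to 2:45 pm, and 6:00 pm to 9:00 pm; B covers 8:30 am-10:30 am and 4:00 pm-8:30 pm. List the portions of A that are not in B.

6:15 am–7:30 am, 10:30 am–12:30 pm, 2:30 pm–2:45 pm, 8:30 pm–9:00 pm

6:15 am–7:30 am: nothing removed.
9:15 am–12:30 pm \ B = 10:30 am–12:30 pm.
2:30 pm–2:45 pm: nothing removed.
6:00 pm–9:00 pm \ B = 8:30 pm–9:00 pm.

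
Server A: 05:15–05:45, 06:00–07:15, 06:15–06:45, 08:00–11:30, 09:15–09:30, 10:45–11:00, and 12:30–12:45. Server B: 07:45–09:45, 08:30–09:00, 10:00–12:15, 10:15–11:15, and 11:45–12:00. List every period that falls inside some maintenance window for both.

08:00-09:45, 10:00-11:30

First set merges to 05:15-05:45, 06:00-07:15, 08:00-11:30, 12:30-12:45.
Second set merges to 07:45-09:45, 10:00-12:15.
05:15-05:45 meets no B interval.
06:00-07:15 meets no B interval.
08:00-11:30 ∩ B → 08:00-09:45, 10:00-11:30.
12:30-12:45 meets no B interval.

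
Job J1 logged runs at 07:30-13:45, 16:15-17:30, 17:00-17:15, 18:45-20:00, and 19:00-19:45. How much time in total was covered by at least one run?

8 h 45 min

Merged: 07:30–13:45, 16:15–17:30, 18:45–20:00.
Lengths: 6 h 15 min + 1 h 15 min + 1 h 15 min = 8 h 45 min.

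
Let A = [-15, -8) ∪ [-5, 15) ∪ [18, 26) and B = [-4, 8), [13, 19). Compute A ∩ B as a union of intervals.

[-15, -8) meets no B interval.
[-5, 15) ∩ B → [-4, 8), [13, 15).
[18, 26) ∩ B → [18, 19).

[-4, 8) ∪ [13, 15) ∪ [18, 19)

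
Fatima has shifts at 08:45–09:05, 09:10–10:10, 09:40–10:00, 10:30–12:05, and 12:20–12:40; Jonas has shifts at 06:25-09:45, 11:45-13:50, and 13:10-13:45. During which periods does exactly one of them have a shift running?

06:25-08:45, 09:05-09:10, 09:45-10:10, 10:30-11:45, 12:05-12:20, 12:40-13:50

Merge the first list: 08:45-09:05, 09:10-10:10, 10:30-12:05, 12:20-12:40.
Merge the second list: 06:25-09:45, 11:45-13:50.
A \ B = 09:45-10:10, 10:30-11:45.
B \ A = 06:25-08:45, 09:05-09:10, 12:05-12:20, 12:40-13:50.
Union of the two gives the symmetric difference.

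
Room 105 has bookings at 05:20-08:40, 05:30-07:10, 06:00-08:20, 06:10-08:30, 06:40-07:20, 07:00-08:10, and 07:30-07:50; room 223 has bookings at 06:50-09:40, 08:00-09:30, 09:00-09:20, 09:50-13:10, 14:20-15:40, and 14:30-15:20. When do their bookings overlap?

First set merges to 05:20–08:40.
Second set merges to 06:50–09:40, 09:50–13:10, 14:20–15:40.
05:20–08:40 overlaps B on 06:50–08:40.

06:50–08:40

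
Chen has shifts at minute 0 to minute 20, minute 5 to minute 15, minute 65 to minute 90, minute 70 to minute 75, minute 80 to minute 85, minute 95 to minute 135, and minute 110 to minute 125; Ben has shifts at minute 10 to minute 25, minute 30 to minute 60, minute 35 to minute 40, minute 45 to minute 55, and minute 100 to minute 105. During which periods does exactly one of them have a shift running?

minute 0 to minute 10, minute 20 to minute 25, minute 30 to minute 60, minute 65 to minute 90, minute 95 to minute 100, minute 105 to minute 135

A, merged: minute 0 to minute 20, minute 65 to minute 90, minute 95 to minute 135.
B, merged: minute 10 to minute 25, minute 30 to minute 60, minute 100 to minute 105.
A \ B = minute 0 to minute 10, minute 65 to minute 90, minute 95 to minute 100, minute 105 to minute 135.
B \ A = minute 20 to minute 25, minute 30 to minute 60.
Union of the two gives the symmetric difference.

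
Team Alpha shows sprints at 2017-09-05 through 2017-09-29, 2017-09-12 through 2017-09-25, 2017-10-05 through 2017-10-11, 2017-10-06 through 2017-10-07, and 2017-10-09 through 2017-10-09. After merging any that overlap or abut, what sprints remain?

2017-09-12 through 2017-09-25 overlaps/touches 2017-09-05 through 2017-09-29 → extend to 2017-09-05 through 2017-09-29.
2017-10-05 through 2017-10-11 is disjoint → start new block.
2017-10-06 through 2017-10-07 overlaps/touches 2017-10-05 through 2017-10-11 → extend to 2017-10-05 through 2017-10-11.
2017-10-09 through 2017-10-09 overlaps/touches 2017-10-05 through 2017-10-11 → extend to 2017-10-05 through 2017-10-11.

2017-09-05 through 2017-09-29, 2017-10-05 through 2017-10-11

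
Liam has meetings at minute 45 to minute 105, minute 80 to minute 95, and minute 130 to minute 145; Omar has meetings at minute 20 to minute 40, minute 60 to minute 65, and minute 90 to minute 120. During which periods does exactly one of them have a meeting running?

First set merges to minute 45 to minute 105, minute 130 to minute 145.
A \ B = minute 45 to minute 60, minute 65 to minute 90, minute 130 to minute 145.
B \ A = minute 20 to minute 40, minute 105 to minute 120.
Union of the two gives the symmetric difference.

minute 20 to minute 40, minute 45 to minute 60, minute 65 to minute 90, minute 105 to minute 120, minute 130 to minute 145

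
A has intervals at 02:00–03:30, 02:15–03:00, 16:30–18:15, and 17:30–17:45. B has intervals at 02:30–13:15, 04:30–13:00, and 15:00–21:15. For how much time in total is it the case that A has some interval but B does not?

First set merges to 02:00–03:30, 16:30–18:15.
Second set merges to 02:30–13:15, 15:00–21:15.
A \ B = 02:00–02:30.
Total: 30 min.

30 min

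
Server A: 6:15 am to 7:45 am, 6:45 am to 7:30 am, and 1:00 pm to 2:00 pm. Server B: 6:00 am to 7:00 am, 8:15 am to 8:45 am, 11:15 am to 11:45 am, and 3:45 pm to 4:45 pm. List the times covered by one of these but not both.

6:00 am–6:15 am, 7:00 am–7:45 am, 8:15 am–8:45 am, 11:15 am–11:45 am, 1:00 pm–2:00 pm, 3:45 pm–4:45 pm

A, merged: 6:15 am–7:45 am, 1:00 pm–2:00 pm.
A \ B = 7:00 am–7:45 am, 1:00 pm–2:00 pm.
B \ A = 6:00 am–6:15 am, 8:15 am–8:45 am, 11:15 am–11:45 am, 3:45 pm–4:45 pm.
Union of the two gives the symmetric difference.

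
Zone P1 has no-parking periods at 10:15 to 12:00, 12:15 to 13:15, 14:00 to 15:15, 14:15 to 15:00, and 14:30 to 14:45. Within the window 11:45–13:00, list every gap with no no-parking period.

12:00–12:15

Covered (merged): 10:15–12:00, 12:15–13:15, 14:00–15:15.
Complement within 11:45–13:00: 12:00–12:15.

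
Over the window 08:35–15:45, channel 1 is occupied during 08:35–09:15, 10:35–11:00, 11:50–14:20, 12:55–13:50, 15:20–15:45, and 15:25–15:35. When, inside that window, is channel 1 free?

The merged coverage is 08:35–09:15, 10:35–11:00, 11:50–14:20, 15:20–15:45.
Complement within 08:35–15:45: 09:15–10:35, 11:00–11:50, 14:20–15:20.

09:15–10:35, 11:00–11:50, 14:20–15:20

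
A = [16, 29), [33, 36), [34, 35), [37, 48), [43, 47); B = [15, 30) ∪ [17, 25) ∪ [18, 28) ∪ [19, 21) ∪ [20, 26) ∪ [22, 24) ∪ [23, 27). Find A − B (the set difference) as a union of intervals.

Merge the first list: [16, 29), [33, 36), [37, 48).
Merge the second list: [15, 30).
[16, 29) lies entirely inside B → drops out.
[33, 36) is untouched.
[37, 48) is untouched.

[33, 36) ∪ [37, 48)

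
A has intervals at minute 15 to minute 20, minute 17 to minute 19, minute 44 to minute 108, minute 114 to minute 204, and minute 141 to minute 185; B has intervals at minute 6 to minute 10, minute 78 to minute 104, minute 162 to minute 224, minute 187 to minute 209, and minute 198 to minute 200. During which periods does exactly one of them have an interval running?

minute 6 to minute 10, minute 15 to minute 20, minute 44 to minute 78, minute 104 to minute 108, minute 114 to minute 162, minute 204 to minute 224

First set merges to minute 15 to minute 20, minute 44 to minute 108, minute 114 to minute 204.
Second set merges to minute 6 to minute 10, minute 78 to minute 104, minute 162 to minute 224.
A \ B = minute 15 to minute 20, minute 44 to minute 78, minute 104 to minute 108, minute 114 to minute 162.
B \ A = minute 6 to minute 10, minute 204 to minute 224.
Union of the two gives the symmetric difference.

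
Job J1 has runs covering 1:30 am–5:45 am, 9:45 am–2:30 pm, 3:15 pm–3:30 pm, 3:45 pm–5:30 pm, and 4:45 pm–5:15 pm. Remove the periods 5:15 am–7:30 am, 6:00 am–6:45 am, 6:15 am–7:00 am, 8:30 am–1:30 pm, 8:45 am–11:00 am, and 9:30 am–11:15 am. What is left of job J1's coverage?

1:30 am–5:15 am, 1:30 pm–2:30 pm, 3:15 pm–3:30 pm, 3:45 pm–5:30 pm

A, merged: 1:30 am–5:45 am, 9:45 am–2:30 pm, 3:15 pm–3:30 pm, 3:45 pm–5:30 pm.
B, merged: 5:15 am–7:30 am, 8:30 am–1:30 pm.
1:30 am–5:45 am \ B = 1:30 am–5:15 am.
9:45 am–2:30 pm \ B = 1:30 pm–2:30 pm.
3:15 pm–3:30 pm: nothing removed.
3:45 pm–5:30 pm: nothing removed.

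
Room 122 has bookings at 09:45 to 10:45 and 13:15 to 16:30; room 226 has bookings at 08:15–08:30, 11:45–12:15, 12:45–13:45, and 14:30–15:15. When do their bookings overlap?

13:15–13:45, 14:30–15:15

09:45–10:45: no overlap with the second set.
13:15–16:30 meets the second set on 13:15–13:45, 14:30–15:15.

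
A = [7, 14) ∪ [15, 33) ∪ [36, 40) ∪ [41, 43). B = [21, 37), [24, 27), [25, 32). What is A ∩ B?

[21, 33) ∪ [36, 37)

B, merged: [21, 37).
[7, 14) falls entirely outside B.
[15, 33) overlaps B on [21, 33).
[36, 40) overlaps B on [36, 37).
[41, 43) falls entirely outside B.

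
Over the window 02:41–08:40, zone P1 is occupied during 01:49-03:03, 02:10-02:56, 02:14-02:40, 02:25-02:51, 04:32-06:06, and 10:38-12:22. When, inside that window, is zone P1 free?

03:03–04:32, 06:06–08:40

Covered (merged): 01:49–03:03, 04:32–06:06, 10:38–12:22.
Complement within 02:41–08:40: 03:03–04:32, 06:06–08:40.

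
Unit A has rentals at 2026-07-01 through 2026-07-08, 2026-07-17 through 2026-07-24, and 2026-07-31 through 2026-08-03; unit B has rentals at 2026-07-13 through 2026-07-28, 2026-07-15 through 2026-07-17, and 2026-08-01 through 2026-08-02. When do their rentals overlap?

2026-07-17 through 2026-07-24, 2026-08-01 through 2026-08-02

B, merged: 2026-07-13 through 2026-07-28, 2026-08-01 through 2026-08-02.
2026-07-01 through 2026-07-08: no overlap with the second set.
2026-07-17 through 2026-07-24 meets the second set on 2026-07-17 through 2026-07-24.
2026-07-31 through 2026-08-03 meets the second set on 2026-08-01 through 2026-08-02.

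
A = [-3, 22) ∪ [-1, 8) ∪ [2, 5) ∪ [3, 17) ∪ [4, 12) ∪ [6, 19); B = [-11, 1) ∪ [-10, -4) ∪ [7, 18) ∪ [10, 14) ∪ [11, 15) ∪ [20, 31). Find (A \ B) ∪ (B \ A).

Merge the first list: [-3, 22).
Merge the second list: [-11, 1), [7, 18), [20, 31).
A \ B = [1, 7), [18, 20).
B \ A = [-11, -3), [22, 31).
Union of the two gives the symmetric difference.

[-11, -3) ∪ [1, 7) ∪ [18, 20) ∪ [22, 31)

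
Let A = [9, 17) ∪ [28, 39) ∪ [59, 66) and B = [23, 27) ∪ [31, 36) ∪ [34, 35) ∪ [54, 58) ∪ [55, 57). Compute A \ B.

Merge the second list: [23, 27), [31, 36), [54, 58).
[9, 17): nothing removed.
[28, 39) \ B = [28, 31), [36, 39).
[59, 66): nothing removed.

[9, 17) ∪ [28, 31) ∪ [36, 39) ∪ [59, 66)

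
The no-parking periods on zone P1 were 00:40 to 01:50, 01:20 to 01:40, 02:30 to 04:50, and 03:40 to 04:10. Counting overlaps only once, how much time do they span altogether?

3 h 30 min

Merged: 00:40–01:50, 02:30–04:50.
Lengths: 1 h 10 min + 2 h 20 min = 3 h 30 min.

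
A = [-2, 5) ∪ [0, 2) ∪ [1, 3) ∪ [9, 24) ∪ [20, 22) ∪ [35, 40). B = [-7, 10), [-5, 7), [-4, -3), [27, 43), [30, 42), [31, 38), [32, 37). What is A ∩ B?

[-2, 5) ∪ [9, 10) ∪ [35, 40)

First set merges to [-2, 5), [9, 24), [35, 40).
Second set merges to [-7, 10), [27, 43).
[-2, 5) meets the second set on [-2, 5).
[9, 24) meets the second set on [9, 10).
[35, 40) meets the second set on [35, 40).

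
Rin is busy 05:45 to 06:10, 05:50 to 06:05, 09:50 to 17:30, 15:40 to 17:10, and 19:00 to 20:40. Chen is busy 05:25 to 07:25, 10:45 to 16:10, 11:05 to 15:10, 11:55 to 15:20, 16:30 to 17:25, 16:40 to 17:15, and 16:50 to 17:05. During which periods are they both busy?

First set merges to 05:45–06:10, 09:50–17:30, 19:00–20:40.
Second set merges to 05:25–07:25, 10:45–16:10, 16:30–17:25.
05:45–06:10 meets the second set on 05:45–06:10.
09:50–17:30 meets the second set on 10:45–16:10, 16:30–17:25.
19:00–20:40: no overlap with the second set.

05:45–06:10, 10:45–16:10, 16:30–17:25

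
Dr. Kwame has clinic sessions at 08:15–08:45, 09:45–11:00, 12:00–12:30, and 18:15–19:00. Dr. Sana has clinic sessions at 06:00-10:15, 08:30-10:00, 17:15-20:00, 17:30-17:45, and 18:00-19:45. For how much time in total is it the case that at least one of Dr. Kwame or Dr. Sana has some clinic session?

8 h 15 min

Merge the second list: 06:00–10:15, 17:15–20:00.
A ∪ B = 06:00–11:00, 12:00–12:30, 17:15–20:00.
Total: 5 h + 30 min + 2 h 45 min = 8 h 15 min.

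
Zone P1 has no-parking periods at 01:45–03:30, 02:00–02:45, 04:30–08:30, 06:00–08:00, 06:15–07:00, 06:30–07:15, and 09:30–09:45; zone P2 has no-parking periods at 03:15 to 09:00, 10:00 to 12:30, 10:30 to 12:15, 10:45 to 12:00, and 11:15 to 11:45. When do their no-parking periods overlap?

Merge the first list: 01:45–03:30, 04:30–08:30, 09:30–09:45.
Merge the second list: 03:15–09:00, 10:00–12:30.
01:45–03:30 meets the second set on 03:15–03:30.
04:30–08:30 meets the second set on 04:30–08:30.
09:30–09:45: no overlap with the second set.

03:15–03:30, 04:30–08:30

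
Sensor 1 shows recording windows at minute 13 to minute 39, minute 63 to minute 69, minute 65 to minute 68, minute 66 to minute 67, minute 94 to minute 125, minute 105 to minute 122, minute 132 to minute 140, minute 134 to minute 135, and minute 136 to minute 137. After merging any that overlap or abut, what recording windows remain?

minute 63 to minute 69 is disjoint → start new block.
minute 65 to minute 68 overlaps/touches minute 63 to minute 69 → extend to minute 63 to minute 69.
minute 66 to minute 67 overlaps/touches minute 63 to minute 69 → extend to minute 63 to minute 69.
minute 94 to minute 125 is disjoint → start new block.
minute 105 to minute 122 overlaps/touches minute 94 to minute 125 → extend to minute 94 to minute 125.
minute 132 to minute 140 is disjoint → start new block.
minute 134 to minute 135 overlaps/touches minute 132 to minute 140 → extend to minute 132 to minute 140.
minute 136 to minute 137 overlaps/touches minute 132 to minute 140 → extend to minute 132 to minute 140.

minute 13 to minute 39, minute 63 to minute 69, minute 94 to minute 125, minute 132 to minute 140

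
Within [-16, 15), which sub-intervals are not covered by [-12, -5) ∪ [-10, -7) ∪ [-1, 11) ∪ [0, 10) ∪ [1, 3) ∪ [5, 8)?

[-16, -12) ∪ [-5, -1) ∪ [11, 15)

After merging, the occupied span is [-12, -5), [-1, 11).
Complement within [-16, 15): [-16, -12), [-5, -1), [11, 15).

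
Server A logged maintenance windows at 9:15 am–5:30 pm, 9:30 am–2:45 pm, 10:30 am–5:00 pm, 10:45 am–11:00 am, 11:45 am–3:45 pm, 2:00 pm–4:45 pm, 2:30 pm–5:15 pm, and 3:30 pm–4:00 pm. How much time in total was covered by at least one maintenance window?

Merged: 9:15 am–5:30 pm.
Length: 8 h 15 min.

8 h 15 min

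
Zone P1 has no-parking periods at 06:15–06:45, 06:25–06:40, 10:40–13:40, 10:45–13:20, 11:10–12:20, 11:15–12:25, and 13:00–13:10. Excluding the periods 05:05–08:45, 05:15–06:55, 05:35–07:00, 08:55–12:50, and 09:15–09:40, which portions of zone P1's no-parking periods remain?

First set merges to 06:15–06:45, 10:40–13:40.
Second set merges to 05:05–08:45, 08:55–12:50.
06:15–06:45: fully covered by B → removed.
10:40–13:40 minus B → 12:50–13:40.

12:50–13:40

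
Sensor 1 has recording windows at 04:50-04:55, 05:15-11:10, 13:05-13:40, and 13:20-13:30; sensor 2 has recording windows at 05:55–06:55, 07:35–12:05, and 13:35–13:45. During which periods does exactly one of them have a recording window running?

04:50–04:55, 05:15–05:55, 06:55–07:35, 11:10–12:05, 13:05–13:35, 13:40–13:45

Merge the first list: 04:50–04:55, 05:15–11:10, 13:05–13:40.
A \ B = 04:50–04:55, 05:15–05:55, 06:55–07:35, 13:05–13:35.
B \ A = 11:10–12:05, 13:40–13:45.
Union of the two gives the symmetric difference.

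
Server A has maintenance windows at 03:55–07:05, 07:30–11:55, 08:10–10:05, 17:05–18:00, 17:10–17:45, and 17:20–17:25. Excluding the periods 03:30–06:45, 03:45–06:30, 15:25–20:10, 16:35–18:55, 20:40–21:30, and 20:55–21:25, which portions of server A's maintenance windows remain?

A, merged: 03:55-07:05, 07:30-11:55, 17:05-18:00.
B, merged: 03:30-06:45, 15:25-20:10, 20:40-21:30.
03:55-07:05 \ B = 06:45-07:05.
07:30-11:55: nothing removed.
17:05-18:00: entirely removed.

06:45-07:05, 07:30-11:55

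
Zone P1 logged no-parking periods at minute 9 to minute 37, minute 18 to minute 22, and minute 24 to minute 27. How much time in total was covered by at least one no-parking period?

28 minutes

Merged: minute 9 to minute 37.
Length: 28 minutes.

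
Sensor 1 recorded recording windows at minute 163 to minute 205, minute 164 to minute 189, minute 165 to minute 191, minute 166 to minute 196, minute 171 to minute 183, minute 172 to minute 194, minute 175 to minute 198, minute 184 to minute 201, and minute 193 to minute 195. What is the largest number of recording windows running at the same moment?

Sweep endpoints in order; track running count of active intervals.
Peak of 7 reached at minute 175.

7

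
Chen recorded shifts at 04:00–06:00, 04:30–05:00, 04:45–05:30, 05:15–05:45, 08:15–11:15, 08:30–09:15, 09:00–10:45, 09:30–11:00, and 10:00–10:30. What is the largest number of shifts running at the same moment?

4

Sweep endpoints in order; track running count of active intervals.
Peak of 4 reached at 10:00.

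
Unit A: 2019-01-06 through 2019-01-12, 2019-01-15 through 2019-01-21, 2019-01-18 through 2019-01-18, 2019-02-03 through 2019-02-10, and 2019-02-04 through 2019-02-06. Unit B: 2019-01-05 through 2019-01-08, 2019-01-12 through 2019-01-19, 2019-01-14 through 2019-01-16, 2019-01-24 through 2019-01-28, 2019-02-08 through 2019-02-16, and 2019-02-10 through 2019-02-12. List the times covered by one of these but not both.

First set merges to 2019-01-06 through 2019-01-12, 2019-01-15 through 2019-01-21, 2019-02-03 through 2019-02-10.
Second set merges to 2019-01-05 through 2019-01-08, 2019-01-12 through 2019-01-19, 2019-01-24 through 2019-01-28, 2019-02-08 through 2019-02-16.
A \ B = 2019-01-09 through 2019-01-11, 2019-01-20 through 2019-01-21, 2019-02-03 through 2019-02-07.
B \ A = 2019-01-05 through 2019-01-05, 2019-01-13 through 2019-01-14, 2019-01-24 through 2019-01-28, 2019-02-11 through 2019-02-16.
Union of the two gives the symmetric difference.

2019-01-05 through 2019-01-05, 2019-01-09 through 2019-01-11, 2019-01-13 through 2019-01-14, 2019-01-20 through 2019-01-21, 2019-01-24 through 2019-01-28, 2019-02-03 through 2019-02-07, 2019-02-11 through 2019-02-16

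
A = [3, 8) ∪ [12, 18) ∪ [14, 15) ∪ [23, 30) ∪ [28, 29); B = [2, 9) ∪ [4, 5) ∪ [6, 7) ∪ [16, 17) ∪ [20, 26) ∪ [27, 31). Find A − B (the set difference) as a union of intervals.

Merge the first list: [3, 8), [12, 18), [23, 30).
Merge the second list: [2, 9), [16, 17), [20, 26), [27, 31).
[3, 8) lies entirely inside B → drops out.
[12, 18) with B removed leaves [12, 16), [17, 18).
[23, 30) with B removed leaves [26, 27).

[12, 16) ∪ [17, 18) ∪ [26, 27)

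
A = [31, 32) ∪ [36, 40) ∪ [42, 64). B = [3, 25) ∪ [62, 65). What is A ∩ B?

[62, 64)

[31, 32) meets no B interval.
[36, 40) meets no B interval.
[42, 64) ∩ B → [62, 64).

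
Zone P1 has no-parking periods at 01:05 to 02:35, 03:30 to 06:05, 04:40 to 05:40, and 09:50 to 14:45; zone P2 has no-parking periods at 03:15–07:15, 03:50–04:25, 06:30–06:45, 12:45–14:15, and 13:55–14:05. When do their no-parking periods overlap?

03:30-06:05, 12:45-14:15

Merge the first list: 01:05-02:35, 03:30-06:05, 09:50-14:45.
Merge the second list: 03:15-07:15, 12:45-14:15.
01:05-02:35: no overlap with the second set.
03:30-06:05 meets the second set on 03:30-06:05.
09:50-14:45 meets the second set on 12:45-14:15.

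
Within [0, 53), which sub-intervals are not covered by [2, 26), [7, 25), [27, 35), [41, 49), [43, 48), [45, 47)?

Covered (merged): [2, 26), [27, 35), [41, 49).
Uncovered inside [0, 53): [0, 2), [26, 27), [35, 41), [49, 53).

[0, 2) ∪ [26, 27) ∪ [35, 41) ∪ [49, 53)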